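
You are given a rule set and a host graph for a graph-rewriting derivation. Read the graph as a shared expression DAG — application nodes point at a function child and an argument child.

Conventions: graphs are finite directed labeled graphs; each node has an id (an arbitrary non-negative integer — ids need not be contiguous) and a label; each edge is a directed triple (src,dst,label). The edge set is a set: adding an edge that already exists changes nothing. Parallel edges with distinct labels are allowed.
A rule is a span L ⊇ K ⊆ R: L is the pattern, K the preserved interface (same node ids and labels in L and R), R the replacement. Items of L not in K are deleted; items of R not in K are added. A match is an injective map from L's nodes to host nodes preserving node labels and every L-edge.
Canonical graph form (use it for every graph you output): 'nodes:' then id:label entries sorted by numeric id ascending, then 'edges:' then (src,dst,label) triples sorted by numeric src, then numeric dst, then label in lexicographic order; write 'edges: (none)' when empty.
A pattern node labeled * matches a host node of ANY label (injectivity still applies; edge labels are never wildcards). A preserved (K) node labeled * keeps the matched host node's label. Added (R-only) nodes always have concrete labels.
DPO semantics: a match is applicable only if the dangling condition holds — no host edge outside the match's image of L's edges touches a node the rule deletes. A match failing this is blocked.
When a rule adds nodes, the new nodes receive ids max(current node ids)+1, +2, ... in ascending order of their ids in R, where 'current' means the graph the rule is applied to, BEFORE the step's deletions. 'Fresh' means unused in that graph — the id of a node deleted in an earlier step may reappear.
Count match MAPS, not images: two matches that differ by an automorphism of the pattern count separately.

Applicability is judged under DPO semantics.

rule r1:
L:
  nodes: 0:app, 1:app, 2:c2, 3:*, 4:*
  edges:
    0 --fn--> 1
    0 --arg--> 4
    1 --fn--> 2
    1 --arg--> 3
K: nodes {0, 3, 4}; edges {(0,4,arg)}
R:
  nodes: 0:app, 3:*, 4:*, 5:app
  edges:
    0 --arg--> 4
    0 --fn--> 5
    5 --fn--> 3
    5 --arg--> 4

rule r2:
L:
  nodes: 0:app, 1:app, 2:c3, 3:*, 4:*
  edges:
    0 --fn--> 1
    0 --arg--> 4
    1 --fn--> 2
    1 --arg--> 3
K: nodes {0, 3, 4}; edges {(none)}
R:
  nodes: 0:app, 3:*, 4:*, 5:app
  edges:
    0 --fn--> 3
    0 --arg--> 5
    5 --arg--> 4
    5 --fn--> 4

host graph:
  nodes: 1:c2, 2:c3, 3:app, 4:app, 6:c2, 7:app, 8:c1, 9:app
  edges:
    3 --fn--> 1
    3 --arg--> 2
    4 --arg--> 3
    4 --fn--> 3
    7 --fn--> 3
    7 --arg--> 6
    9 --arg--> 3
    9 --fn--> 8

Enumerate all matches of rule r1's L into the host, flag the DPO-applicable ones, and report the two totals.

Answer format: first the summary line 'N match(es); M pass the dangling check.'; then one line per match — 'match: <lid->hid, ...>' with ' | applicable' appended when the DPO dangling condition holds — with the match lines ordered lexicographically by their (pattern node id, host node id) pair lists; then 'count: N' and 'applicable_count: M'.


1 match(es); 0 pass the dangling check.
match: 0->7, 1->3, 2->1, 3->2, 4->6
count: 1
applicable_count: 0


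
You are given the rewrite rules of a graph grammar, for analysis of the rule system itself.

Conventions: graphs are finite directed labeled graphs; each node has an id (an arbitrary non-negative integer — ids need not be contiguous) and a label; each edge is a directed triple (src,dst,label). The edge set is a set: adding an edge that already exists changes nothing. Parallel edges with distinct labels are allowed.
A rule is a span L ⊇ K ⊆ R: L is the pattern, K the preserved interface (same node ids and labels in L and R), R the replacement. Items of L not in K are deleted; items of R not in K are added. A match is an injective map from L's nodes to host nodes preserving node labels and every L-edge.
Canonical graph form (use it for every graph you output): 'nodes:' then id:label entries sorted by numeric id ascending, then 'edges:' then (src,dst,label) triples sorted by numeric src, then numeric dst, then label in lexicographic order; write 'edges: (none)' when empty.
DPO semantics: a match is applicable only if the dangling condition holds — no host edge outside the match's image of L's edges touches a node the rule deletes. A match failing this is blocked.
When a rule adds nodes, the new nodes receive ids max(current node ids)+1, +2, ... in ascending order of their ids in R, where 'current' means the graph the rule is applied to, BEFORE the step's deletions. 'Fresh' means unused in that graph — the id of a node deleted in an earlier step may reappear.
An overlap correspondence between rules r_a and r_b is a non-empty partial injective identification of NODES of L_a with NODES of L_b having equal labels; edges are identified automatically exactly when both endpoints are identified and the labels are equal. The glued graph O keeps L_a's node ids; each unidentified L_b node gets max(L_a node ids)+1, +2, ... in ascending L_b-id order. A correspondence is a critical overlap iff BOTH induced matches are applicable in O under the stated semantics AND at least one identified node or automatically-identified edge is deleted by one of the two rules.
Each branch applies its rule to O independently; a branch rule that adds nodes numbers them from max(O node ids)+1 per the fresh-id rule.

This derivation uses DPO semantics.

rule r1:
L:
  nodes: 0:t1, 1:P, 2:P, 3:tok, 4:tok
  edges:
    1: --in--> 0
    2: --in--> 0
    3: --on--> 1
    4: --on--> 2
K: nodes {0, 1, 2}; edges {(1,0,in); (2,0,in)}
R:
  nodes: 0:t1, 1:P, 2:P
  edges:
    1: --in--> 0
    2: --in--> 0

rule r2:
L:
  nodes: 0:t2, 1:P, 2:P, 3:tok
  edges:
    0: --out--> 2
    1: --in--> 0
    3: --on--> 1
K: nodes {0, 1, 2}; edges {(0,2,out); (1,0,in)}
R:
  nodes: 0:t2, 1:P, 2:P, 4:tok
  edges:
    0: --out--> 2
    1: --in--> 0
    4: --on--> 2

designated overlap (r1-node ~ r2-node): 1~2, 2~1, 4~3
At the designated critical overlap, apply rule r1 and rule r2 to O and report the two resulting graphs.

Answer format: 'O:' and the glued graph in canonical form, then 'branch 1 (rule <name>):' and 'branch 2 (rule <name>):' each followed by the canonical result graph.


O:
nodes: 0:t1, 1:P, 2:P, 3:tok, 4:tok, 5:t2
edges: (1,0,in); (2,0,in); (2,5,in); (3,1,on); (4,2,on); (5,1,out)
branch 1 (rule r1):
nodes: 0:t1, 1:P, 2:P, 5:t2
edges: (1,0,in); (2,0,in); (2,5,in); (5,1,out)
branch 2 (rule r2):
nodes: 0:t1, 1:P, 2:P, 3:tok, 5:t2, 6:tok
edges: (1,0,in); (2,0,in); (2,5,in); (3,1,on); (5,1,out); (6,1,on)


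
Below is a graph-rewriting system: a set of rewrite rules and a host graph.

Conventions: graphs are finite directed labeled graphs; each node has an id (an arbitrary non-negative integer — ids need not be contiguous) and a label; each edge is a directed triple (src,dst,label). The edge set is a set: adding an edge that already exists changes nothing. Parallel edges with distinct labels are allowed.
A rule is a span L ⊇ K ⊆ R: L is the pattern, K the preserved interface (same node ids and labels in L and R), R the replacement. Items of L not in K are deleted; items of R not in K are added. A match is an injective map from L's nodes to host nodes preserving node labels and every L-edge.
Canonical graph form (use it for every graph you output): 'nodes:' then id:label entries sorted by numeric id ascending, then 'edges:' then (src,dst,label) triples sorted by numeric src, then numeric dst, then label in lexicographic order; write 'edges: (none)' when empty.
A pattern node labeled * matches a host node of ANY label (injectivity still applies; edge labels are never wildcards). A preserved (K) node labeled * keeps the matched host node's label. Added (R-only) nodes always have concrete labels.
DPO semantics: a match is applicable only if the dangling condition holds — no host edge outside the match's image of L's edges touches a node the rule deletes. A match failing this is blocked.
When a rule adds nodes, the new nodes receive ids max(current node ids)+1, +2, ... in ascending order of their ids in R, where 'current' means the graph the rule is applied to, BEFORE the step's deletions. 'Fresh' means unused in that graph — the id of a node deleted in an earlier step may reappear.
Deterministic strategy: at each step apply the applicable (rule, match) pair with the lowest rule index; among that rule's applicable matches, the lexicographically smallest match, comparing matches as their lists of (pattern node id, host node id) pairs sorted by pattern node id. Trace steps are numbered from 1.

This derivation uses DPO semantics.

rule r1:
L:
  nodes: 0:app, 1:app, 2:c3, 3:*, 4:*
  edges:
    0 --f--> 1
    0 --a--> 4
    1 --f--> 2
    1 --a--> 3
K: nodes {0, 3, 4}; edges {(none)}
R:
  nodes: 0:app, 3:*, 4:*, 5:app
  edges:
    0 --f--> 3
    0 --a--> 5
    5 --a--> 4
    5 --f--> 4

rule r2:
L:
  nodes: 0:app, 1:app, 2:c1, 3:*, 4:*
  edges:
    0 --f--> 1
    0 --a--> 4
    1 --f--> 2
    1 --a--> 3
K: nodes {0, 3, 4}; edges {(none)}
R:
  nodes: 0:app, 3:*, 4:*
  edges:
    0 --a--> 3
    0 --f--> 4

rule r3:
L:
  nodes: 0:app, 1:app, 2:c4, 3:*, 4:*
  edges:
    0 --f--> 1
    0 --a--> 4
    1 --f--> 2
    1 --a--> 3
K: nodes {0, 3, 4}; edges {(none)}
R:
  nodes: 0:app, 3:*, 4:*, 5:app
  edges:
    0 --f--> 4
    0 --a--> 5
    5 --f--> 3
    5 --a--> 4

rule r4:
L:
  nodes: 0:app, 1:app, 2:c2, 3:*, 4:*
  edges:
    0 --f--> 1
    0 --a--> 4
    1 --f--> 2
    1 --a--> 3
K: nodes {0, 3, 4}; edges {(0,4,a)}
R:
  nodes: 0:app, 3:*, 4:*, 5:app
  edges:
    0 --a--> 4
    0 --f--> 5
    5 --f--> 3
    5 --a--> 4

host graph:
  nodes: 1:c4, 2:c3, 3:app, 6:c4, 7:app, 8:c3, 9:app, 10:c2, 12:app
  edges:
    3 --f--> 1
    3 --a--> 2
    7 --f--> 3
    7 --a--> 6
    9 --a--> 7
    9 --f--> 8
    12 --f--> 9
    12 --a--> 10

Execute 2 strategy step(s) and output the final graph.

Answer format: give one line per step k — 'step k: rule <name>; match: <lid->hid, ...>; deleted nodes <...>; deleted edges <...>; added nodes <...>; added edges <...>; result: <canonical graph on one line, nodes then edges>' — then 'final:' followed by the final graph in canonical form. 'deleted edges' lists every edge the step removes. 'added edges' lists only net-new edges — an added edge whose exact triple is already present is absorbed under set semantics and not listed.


step 1: rule r1; match: 0->12, 1->9, 2->8, 3->7, 4->10; deleted nodes 8, 9; deleted edges (9,7,a); (9,8,f); (12,9,f); (12,10,a); added nodes 13; added edges (12,7,f); (12,13,a); (13,10,a); (13,10,f); result: nodes: 1:c4, 2:c3, 3:app, 6:c4, 7:app, 10:c2, 12:app, 13:app edges: (3,1,f); (3,2,a); (7,3,f); (7,6,a); (12,7,f); (12,13,a); (13,10,a); (13,10,f)
step 2: rule r3; match: 0->7, 1->3, 2->1, 3->2, 4->6; deleted nodes 1, 3; deleted edges (3,1,f); (3,2,a); (7,3,f); (7,6,a); added nodes 14; added edges (7,6,f); (7,14,a); (14,2,f); (14,6,a); result: nodes: 2:c3, 6:c4, 7:app, 10:c2, 12:app, 13:app, 14:app edges: (7,6,f); (7,14,a); (12,7,f); (12,13,a); (13,10,a); (13,10,f); (14,2,f); (14,6,a)
final:
nodes: 2:c3, 6:c4, 7:app, 10:c2, 12:app, 13:app, 14:app
edges: (7,6,f); (7,14,a); (12,7,f); (12,13,a); (13,10,a); (13,10,f); (14,2,f); (14,6,a)


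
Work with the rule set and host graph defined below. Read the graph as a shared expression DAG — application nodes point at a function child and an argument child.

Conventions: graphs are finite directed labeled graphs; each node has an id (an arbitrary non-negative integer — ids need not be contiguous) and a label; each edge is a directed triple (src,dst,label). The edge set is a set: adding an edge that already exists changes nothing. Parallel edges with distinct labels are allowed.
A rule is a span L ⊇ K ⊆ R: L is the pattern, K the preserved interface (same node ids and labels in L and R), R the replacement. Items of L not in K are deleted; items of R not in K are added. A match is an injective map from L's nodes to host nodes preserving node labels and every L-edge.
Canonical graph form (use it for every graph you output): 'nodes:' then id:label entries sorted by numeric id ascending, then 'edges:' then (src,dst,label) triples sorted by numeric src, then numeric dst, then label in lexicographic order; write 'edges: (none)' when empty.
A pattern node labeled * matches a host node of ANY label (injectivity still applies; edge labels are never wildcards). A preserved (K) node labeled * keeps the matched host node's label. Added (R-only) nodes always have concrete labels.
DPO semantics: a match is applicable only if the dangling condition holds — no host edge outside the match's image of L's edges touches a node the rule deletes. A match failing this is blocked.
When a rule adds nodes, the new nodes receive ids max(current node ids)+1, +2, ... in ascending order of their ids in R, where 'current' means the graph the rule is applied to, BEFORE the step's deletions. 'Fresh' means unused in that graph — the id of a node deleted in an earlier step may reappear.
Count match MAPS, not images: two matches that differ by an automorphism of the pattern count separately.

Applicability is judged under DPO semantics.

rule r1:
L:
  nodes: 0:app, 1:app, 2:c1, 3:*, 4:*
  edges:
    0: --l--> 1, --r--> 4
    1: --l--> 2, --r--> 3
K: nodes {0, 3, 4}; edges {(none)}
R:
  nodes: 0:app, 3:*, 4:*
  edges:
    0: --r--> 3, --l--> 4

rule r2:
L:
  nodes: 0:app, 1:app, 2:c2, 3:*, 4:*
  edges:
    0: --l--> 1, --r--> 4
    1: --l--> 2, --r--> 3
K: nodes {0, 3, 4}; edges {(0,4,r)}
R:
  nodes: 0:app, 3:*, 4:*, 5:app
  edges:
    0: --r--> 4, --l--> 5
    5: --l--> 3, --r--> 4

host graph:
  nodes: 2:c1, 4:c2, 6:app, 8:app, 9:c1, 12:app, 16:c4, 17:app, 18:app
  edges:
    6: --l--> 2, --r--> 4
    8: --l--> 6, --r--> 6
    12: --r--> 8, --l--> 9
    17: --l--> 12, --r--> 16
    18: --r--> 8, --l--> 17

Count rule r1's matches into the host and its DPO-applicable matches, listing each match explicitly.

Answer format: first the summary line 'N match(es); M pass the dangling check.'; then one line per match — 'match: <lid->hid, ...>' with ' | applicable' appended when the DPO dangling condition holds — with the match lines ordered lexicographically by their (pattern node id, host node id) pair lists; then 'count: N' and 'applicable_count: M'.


1 match(es); 1 pass the dangling check.
match: 0->17, 1->12, 2->9, 3->8, 4->16 | applicable
count: 1
applicable_count: 1


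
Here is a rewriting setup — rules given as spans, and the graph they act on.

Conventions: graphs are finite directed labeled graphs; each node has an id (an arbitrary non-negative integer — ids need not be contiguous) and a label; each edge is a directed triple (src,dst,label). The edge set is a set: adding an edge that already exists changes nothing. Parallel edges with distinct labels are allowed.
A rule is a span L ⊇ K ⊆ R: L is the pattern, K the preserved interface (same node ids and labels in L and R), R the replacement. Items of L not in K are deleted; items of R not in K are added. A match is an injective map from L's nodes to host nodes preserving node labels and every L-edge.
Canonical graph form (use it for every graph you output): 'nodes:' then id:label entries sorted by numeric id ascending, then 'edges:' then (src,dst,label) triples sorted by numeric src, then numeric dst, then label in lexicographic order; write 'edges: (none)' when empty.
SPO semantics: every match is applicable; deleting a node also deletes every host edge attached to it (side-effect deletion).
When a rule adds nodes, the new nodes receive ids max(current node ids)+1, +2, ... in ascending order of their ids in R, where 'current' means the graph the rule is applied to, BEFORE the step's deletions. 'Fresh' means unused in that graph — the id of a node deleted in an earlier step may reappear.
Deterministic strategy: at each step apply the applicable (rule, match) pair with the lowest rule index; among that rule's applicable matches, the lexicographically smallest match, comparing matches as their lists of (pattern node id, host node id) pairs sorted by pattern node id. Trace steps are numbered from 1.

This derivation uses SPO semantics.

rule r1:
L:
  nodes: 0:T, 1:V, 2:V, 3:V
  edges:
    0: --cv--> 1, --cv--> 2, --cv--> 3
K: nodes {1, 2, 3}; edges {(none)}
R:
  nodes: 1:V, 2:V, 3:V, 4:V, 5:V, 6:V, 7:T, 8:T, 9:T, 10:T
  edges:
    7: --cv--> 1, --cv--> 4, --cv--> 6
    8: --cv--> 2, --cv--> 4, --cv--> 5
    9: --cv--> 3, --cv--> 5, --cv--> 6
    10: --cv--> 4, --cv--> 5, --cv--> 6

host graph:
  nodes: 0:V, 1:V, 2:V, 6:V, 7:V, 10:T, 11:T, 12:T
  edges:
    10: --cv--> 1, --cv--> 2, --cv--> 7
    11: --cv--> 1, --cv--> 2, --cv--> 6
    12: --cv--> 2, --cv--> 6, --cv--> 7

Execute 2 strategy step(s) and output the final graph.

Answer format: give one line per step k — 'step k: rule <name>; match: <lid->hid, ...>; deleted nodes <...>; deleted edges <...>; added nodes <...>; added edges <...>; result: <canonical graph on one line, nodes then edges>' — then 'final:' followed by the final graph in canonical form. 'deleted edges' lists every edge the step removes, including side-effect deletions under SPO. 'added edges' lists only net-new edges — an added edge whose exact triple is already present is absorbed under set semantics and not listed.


step 1: rule r1; match: 0->10, 1->1, 2->2, 3->7; deleted nodes 10; deleted edges (10,1,cv); (10,2,cv); (10,7,cv); added nodes 13, 14, 15, 16, 17, 18, 19; added edges (16,1,cv); (16,13,cv); (16,15,cv); (17,2,cv); (17,13,cv); (17,14,cv); (18,7,cv); (18,14,cv); (18,15,cv); (19,13,cv); (19,14,cv); (19,15,cv); result: nodes: 0:V, 1:V, 2:V, 6:V, 7:V, 11:T, 12:T, 13:V, 14:V, 15:V, 16:T, 17:T, 18:T, 19:T edges: (11,1,cv); (11,2,cv); (11,6,cv); (12,2,cv); (12,6,cv); (12,7,cv); (16,1,cv); (16,13,cv); (16,15,cv); (17,2,cv); (17,13,cv); (17,14,cv); (18,7,cv); (18,14,cv); (18,15,cv); (19,13,cv); (19,14,cv); (19,15,cv)
step 2: rule r1; match: 0->11, 1->1, 2->2, 3->6; deleted nodes 11; deleted edges (11,1,cv); (11,2,cv); (11,6,cv); added nodes 20, 21, 22, 23, 24, 25, 26; added edges (23,1,cv); (23,20,cv); (23,22,cv); (24,2,cv); (24,20,cv); (24,21,cv); (25,6,cv); (25,21,cv); (25,22,cv); (26,20,cv); (26,21,cv); (26,22,cv); result: nodes: 0:V, 1:V, 2:V, 6:V, 7:V, 12:T, 13:V, 14:V, 15:V, 16:T, 17:T, 18:T, 19:T, 20:V, 21:V, 22:V, 23:T, 24:T, 25:T, 26:T edges: (12,2,cv); (12,6,cv); (12,7,cv); (16,1,cv); (16,13,cv); (16,15,cv); (17,2,cv); (17,13,cv); (17,14,cv); (18,7,cv); (18,14,cv); (18,15,cv); (19,13,cv); (19,14,cv); (19,15,cv); (23,1,cv); (23,20,cv); (23,22,cv); (24,2,cv); (24,20,cv); (24,21,cv); (25,6,cv); (25,21,cv); (25,22,cv); (26,20,cv); (26,21,cv); (26,22,cv)
final:
nodes: 0:V, 1:V, 2:V, 6:V, 7:V, 12:T, 13:V, 14:V, 15:V, 16:T, 17:T, 18:T, 19:T, 20:V, 21:V, 22:V, 23:T, 24:T, 25:T, 26:T
edges: (12,2,cv); (12,6,cv); (12,7,cv); (16,1,cv); (16,13,cv); (16,15,cv); (17,2,cv); (17,13,cv); (17,14,cv); (18,7,cv); (18,14,cv); (18,15,cv); (19,13,cv); (19,14,cv); (19,15,cv); (23,1,cv); (23,20,cv); (23,22,cv); (24,2,cv); (24,20,cv); (24,21,cv); (25,6,cv); (25,21,cv); (25,22,cv); (26,20,cv); (26,21,cv); (26,22,cv)


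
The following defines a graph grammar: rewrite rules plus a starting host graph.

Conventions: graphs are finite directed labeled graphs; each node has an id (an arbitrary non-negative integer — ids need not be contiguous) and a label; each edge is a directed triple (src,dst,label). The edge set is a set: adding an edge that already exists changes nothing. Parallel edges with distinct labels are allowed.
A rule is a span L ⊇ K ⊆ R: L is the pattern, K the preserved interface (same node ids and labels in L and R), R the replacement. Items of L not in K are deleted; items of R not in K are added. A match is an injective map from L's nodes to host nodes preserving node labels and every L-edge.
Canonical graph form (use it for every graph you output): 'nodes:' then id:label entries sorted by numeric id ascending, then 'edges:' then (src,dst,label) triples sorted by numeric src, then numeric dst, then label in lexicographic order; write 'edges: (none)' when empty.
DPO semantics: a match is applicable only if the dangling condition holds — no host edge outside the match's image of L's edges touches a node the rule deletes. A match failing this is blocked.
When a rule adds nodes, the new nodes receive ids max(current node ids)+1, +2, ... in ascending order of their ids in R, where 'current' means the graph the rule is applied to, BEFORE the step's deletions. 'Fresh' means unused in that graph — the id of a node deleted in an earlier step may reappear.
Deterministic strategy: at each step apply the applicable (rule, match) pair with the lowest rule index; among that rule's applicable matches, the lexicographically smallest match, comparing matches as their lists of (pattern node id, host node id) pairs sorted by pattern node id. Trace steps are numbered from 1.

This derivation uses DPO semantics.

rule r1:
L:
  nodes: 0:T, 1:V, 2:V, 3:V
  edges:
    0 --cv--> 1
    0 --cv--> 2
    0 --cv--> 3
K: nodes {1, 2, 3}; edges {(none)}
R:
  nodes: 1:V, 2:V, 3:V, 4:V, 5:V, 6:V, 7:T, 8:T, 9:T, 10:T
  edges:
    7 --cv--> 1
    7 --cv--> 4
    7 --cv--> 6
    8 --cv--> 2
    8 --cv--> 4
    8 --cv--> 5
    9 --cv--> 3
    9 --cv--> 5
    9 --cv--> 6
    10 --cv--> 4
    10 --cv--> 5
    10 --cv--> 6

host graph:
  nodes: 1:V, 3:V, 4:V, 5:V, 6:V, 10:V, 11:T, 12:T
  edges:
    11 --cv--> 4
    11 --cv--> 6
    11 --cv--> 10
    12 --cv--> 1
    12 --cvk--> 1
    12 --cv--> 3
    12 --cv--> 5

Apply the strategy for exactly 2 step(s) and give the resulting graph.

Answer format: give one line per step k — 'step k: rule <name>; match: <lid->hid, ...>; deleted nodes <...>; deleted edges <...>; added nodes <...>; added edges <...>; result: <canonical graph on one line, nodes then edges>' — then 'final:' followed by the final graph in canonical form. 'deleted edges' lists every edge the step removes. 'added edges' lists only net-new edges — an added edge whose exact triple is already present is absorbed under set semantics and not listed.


step 1: rule r1; match: 0->11, 1->4, 2->6, 3->10; deleted nodes 11; deleted edges (11,4,cv); (11,6,cv); (11,10,cv); added nodes 13, 14, 15, 16, 17, 18, 19; added edges (16,4,cv); (16,13,cv); (16,15,cv); (17,6,cv); (17,13,cv); (17,14,cv); (18,10,cv); (18,14,cv); (18,15,cv); (19,13,cv); (19,14,cv); (19,15,cv); result: nodes: 1:V, 3:V, 4:V, 5:V, 6:V, 10:V, 12:T, 13:V, 14:V, 15:V, 16:T, 17:T, 18:T, 19:T edges: (12,1,cv); (12,1,cvk); (12,3,cv); (12,5,cv); (16,4,cv); (16,13,cv); (16,15,cv); (17,6,cv); (17,13,cv); (17,14,cv); (18,10,cv); (18,14,cv); (18,15,cv); (19,13,cv); (19,14,cv); (19,15,cv)
step 2: rule r1; match: 0->16, 1->4, 2->13, 3->15; deleted nodes 16; deleted edges (16,4,cv); (16,13,cv); (16,15,cv); added nodes 20, 21, 22, 23, 24, 25, 26; added edges (23,4,cv); (23,20,cv); (23,22,cv); (24,13,cv); (24,20,cv); (24,21,cv); (25,15,cv); (25,21,cv); (25,22,cv); (26,20,cv); (26,21,cv); (26,22,cv); result: nodes: 1:V, 3:V, 4:V, 5:V, 6:V, 10:V, 12:T, 13:V, 14:V, 15:V, 17:T, 18:T, 19:T, 20:V, 21:V, 22:V, 23:T, 24:T, 25:T, 26:T edges: (12,1,cv); (12,1,cvk); (12,3,cv); (12,5,cv); (17,6,cv); (17,13,cv); (17,14,cv); (18,10,cv); (18,14,cv); (18,15,cv); (19,13,cv); (19,14,cv); (19,15,cv); (23,4,cv); (23,20,cv); (23,22,cv); (24,13,cv); (24,20,cv); (24,21,cv); (25,15,cv); (25,21,cv); (25,22,cv); (26,20,cv); (26,21,cv); (26,22,cv)
final:
nodes: 1:V, 3:V, 4:V, 5:V, 6:V, 10:V, 12:T, 13:V, 14:V, 15:V, 17:T, 18:T, 19:T, 20:V, 21:V, 22:V, 23:T, 24:T, 25:T, 26:T
edges: (12,1,cv); (12,1,cvk); (12,3,cv); (12,5,cv); (17,6,cv); (17,13,cv); (17,14,cv); (18,10,cv); (18,14,cv); (18,15,cv); (19,13,cv); (19,14,cv); (19,15,cv); (23,4,cv); (23,20,cv); (23,22,cv); (24,13,cv); (24,20,cv); (24,21,cv); (25,15,cv); (25,21,cv); (25,22,cv); (26,20,cv); (26,21,cv); (26,22,cv)


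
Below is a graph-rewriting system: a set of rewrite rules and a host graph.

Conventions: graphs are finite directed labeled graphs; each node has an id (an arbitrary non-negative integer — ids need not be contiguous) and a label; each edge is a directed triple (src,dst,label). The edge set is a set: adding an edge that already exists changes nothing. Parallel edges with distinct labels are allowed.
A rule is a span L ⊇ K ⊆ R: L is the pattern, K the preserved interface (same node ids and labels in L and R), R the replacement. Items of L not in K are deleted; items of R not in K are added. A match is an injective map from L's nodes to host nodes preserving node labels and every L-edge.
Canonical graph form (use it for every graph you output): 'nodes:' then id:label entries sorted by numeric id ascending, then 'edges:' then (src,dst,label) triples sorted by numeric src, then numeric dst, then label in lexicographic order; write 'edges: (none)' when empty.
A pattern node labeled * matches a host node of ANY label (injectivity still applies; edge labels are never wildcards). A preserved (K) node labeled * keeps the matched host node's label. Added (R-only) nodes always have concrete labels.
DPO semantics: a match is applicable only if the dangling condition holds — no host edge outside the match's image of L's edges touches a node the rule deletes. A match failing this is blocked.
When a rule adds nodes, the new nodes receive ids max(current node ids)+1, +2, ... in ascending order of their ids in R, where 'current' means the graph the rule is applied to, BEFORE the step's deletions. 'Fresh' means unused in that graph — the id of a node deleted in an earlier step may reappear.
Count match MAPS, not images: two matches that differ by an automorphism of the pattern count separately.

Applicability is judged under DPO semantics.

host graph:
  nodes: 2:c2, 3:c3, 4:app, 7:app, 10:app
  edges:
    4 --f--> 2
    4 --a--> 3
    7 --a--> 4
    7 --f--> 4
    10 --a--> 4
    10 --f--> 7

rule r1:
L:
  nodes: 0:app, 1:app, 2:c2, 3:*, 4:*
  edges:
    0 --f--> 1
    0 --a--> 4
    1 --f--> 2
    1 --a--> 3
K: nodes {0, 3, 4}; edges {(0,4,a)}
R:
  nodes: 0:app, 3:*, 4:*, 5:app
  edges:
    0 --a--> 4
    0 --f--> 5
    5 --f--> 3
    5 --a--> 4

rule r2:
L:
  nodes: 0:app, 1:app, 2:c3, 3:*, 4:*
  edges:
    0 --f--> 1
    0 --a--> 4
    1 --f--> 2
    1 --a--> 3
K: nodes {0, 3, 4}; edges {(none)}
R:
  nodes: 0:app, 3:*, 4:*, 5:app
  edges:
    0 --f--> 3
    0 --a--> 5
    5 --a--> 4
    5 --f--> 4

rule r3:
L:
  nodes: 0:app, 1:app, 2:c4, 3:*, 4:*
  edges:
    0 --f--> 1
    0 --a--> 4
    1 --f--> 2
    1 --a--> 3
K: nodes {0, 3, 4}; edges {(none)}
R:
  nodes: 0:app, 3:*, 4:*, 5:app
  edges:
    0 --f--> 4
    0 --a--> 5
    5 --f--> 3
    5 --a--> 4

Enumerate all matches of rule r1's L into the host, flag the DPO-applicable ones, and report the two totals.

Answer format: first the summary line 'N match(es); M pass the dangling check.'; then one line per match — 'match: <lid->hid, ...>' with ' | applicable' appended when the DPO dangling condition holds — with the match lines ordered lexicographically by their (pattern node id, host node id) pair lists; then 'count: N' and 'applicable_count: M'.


0 match(es); 0 pass the dangling check.
count: 0
applicable_count: 0


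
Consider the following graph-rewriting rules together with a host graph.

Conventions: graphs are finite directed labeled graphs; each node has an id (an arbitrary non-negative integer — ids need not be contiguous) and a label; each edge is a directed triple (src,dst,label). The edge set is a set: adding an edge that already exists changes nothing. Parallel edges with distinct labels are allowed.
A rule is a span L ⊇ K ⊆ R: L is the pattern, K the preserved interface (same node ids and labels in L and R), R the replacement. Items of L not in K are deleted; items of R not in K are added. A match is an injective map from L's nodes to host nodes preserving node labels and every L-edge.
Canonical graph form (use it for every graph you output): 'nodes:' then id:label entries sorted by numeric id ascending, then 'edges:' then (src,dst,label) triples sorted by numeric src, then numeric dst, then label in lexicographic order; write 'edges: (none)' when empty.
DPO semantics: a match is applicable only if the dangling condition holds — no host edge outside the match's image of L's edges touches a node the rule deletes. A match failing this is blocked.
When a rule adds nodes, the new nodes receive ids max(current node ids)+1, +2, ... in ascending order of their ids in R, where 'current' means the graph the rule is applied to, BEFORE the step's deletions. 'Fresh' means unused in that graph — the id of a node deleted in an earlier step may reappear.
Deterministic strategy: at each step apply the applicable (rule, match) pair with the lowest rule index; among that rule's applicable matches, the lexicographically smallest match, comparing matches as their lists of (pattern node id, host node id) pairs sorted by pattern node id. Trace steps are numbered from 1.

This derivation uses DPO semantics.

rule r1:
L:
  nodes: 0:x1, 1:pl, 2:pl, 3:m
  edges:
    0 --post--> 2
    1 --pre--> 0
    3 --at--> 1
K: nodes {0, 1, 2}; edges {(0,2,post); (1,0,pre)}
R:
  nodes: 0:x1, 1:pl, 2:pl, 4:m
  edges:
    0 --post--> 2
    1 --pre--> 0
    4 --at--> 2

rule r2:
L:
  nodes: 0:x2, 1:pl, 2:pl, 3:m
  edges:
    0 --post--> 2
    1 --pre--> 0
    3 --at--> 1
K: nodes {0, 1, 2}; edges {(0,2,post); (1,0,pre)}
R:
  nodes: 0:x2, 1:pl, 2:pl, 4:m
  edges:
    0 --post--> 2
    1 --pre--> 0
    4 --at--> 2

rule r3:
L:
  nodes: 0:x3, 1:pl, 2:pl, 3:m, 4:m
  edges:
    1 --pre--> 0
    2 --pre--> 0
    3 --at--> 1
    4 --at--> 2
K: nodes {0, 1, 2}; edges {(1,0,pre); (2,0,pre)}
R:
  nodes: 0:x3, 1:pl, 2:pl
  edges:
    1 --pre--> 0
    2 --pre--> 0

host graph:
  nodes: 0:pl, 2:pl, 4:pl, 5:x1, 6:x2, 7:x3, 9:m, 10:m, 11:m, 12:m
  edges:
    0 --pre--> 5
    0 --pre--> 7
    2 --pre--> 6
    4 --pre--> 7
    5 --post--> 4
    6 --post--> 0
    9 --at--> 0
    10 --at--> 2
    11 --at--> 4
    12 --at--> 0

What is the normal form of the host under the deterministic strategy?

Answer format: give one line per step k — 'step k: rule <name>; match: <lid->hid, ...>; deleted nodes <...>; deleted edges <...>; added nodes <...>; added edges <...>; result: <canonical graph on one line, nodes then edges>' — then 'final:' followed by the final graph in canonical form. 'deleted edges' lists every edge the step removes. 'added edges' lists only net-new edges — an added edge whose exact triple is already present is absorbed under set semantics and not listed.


step 1: rule r1; match: 0->5, 1->0, 2->4, 3->9; deleted nodes 9; deleted edges (9,0,at); added nodes 13; added edges (13,4,at); result: nodes: 0:pl, 2:pl, 4:pl, 5:x1, 6:x2, 7:x3, 10:m, 11:m, 12:m, 13:m edges: (0,5,pre); (0,7,pre); (2,6,pre); (4,7,pre); (5,4,post); (6,0,post); (10,2,at); (11,4,at); (12,0,at); (13,4,at)
step 2: rule r1; match: 0->5, 1->0, 2->4, 3->12; deleted nodes 12; deleted edges (12,0,at); added nodes 14; added edges (14,4,at); result: nodes: 0:pl, 2:pl, 4:pl, 5:x1, 6:x2, 7:x3, 10:m, 11:m, 13:m, 14:m edges: (0,5,pre); (0,7,pre); (2,6,pre); (4,7,pre); (5,4,post); (6,0,post); (10,2,at); (11,4,at); (13,4,at); (14,4,at)
step 3: rule r2; match: 0->6, 1->2, 2->0, 3->10; deleted nodes 10; deleted edges (10,2,at); added nodes 15; added edges (15,0,at); result: nodes: 0:pl, 2:pl, 4:pl, 5:x1, 6:x2, 7:x3, 11:m, 13:m, 14:m, 15:m edges: (0,5,pre); (0,7,pre); (2,6,pre); (4,7,pre); (5,4,post); (6,0,post); (11,4,at); (13,4,at); (14,4,at); (15,0,at)
step 4: rule r1; match: 0->5, 1->0, 2->4, 3->15; deleted nodes 15; deleted edges (15,0,at); added nodes 16; added edges (16,4,at); result: nodes: 0:pl, 2:pl, 4:pl, 5:x1, 6:x2, 7:x3, 11:m, 13:m, 14:m, 16:m edges: (0,5,pre); (0,7,pre); (2,6,pre); (4,7,pre); (5,4,post); (6,0,post); (11,4,at); (13,4,at); (14,4,at); (16,4,at)
final:
nodes: 0:pl, 2:pl, 4:pl, 5:x1, 6:x2, 7:x3, 11:m, 13:m, 14:m, 16:m
edges: (0,5,pre); (0,7,pre); (2,6,pre); (4,7,pre); (5,4,post); (6,0,post); (11,4,at); (13,4,at); (14,4,at); (16,4,at)


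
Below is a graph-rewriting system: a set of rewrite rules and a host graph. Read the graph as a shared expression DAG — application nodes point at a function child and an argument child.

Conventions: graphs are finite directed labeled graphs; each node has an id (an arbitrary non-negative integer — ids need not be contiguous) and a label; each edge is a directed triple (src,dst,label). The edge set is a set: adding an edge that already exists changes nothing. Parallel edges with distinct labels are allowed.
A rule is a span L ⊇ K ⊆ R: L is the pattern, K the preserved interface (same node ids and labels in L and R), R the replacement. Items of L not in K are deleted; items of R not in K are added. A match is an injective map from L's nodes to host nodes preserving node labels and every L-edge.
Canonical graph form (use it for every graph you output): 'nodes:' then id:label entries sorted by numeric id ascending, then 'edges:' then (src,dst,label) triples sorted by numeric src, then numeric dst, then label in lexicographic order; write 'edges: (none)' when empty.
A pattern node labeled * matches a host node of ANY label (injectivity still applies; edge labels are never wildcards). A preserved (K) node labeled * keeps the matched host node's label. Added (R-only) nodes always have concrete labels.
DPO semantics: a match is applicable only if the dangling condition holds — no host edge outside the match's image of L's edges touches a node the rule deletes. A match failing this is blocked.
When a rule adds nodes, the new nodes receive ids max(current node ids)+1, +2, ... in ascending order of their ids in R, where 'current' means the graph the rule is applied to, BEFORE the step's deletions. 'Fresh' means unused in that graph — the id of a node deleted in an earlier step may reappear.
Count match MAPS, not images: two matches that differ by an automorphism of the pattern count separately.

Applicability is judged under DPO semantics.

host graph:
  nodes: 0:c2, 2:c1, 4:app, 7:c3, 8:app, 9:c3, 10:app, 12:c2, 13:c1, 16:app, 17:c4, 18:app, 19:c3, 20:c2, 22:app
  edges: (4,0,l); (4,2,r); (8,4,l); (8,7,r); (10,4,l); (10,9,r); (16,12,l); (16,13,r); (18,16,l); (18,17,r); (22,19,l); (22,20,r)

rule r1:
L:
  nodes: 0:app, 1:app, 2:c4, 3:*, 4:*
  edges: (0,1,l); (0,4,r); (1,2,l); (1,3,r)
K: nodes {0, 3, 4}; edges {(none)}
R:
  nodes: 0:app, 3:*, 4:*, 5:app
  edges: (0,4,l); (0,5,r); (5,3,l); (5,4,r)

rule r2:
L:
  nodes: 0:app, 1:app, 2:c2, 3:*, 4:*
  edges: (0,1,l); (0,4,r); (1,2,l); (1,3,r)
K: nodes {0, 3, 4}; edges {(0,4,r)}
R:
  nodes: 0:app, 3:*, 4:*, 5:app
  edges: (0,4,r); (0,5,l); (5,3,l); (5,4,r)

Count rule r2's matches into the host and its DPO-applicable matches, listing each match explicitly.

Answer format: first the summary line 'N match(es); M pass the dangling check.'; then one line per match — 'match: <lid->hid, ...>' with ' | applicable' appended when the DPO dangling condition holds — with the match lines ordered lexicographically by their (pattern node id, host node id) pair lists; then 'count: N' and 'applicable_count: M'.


3 match(es); 1 pass the dangling check.
match: 0->8, 1->4, 2->0, 3->2, 4->7
match: 0->10, 1->4, 2->0, 3->2, 4->9
match: 0->18, 1->16, 2->12, 3->13, 4->17 | applicable
count: 3
applicable_count: 1


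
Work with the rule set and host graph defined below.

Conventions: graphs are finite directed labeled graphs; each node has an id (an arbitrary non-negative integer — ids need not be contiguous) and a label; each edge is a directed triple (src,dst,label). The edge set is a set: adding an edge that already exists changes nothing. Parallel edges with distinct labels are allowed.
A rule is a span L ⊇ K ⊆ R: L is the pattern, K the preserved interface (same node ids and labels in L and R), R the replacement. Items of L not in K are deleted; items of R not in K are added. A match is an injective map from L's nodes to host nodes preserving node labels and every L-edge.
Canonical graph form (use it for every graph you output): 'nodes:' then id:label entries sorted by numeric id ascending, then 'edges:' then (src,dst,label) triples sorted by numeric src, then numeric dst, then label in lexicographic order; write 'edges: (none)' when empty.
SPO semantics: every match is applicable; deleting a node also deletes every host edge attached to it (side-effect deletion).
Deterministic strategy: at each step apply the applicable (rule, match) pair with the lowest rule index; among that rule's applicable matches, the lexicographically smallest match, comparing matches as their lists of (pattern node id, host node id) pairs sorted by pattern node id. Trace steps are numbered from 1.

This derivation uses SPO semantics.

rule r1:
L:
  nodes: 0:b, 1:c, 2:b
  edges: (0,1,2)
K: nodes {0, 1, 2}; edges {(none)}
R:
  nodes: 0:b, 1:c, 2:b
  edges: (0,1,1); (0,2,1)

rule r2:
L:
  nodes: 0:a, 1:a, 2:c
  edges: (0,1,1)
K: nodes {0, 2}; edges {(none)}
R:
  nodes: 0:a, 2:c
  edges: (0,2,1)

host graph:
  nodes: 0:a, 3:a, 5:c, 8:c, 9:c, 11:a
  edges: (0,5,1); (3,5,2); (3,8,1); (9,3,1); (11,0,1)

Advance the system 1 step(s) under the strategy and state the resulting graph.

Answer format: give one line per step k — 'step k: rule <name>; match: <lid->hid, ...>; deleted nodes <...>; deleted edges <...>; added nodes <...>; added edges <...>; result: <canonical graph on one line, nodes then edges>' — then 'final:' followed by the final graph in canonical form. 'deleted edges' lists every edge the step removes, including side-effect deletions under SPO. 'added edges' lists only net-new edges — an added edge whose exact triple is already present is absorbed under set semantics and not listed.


step 1: rule r2; match: 0->11, 1->0, 2->5; deleted nodes 0; deleted edges (0,5,1); (11,0,1); added nodes (none); added edges (11,5,1); result: nodes: 3:a, 5:c, 8:c, 9:c, 11:a edges: (3,5,2); (3,8,1); (9,3,1); (11,5,1)
final:
nodes: 3:a, 5:c, 8:c, 9:c, 11:a
edges: (3,5,2); (3,8,1); (9,3,1); (11,5,1)


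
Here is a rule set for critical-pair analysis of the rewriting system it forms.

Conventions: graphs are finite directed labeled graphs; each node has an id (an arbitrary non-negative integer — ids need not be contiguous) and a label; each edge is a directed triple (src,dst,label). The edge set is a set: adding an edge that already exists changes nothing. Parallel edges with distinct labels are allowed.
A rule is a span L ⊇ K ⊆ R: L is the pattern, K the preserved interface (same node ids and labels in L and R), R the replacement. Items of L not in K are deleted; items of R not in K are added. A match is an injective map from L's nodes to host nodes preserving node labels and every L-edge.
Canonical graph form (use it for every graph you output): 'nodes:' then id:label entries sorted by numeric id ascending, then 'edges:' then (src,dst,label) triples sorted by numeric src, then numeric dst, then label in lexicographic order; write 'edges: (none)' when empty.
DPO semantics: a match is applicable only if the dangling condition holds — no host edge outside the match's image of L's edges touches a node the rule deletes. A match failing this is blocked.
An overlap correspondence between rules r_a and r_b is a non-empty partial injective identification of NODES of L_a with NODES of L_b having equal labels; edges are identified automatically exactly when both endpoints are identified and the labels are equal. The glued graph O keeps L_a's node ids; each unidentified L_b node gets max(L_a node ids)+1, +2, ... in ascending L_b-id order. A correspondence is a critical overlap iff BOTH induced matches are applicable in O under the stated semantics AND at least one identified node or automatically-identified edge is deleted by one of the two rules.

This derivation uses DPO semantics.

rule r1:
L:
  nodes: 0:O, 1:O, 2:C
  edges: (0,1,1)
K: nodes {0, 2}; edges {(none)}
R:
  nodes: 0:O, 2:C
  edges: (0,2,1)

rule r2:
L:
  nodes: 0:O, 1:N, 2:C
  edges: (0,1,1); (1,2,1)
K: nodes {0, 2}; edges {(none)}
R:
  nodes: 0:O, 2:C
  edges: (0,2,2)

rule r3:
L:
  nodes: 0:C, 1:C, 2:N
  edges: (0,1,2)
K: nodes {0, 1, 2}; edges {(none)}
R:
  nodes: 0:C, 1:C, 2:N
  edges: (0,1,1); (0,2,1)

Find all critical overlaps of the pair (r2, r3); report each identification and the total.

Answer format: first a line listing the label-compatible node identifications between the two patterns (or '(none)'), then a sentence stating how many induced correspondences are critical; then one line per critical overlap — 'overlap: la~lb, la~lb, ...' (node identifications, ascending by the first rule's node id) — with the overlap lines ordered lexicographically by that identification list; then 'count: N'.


label-compatible node identifications between L(r2) and L(r3): 1~2, 2~0, 2~1
3 of the induced correspondences are critical overlaps of r2 and r3.
overlap: 1~2
overlap: 1~2, 2~0
overlap: 1~2, 2~1
count: 3
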